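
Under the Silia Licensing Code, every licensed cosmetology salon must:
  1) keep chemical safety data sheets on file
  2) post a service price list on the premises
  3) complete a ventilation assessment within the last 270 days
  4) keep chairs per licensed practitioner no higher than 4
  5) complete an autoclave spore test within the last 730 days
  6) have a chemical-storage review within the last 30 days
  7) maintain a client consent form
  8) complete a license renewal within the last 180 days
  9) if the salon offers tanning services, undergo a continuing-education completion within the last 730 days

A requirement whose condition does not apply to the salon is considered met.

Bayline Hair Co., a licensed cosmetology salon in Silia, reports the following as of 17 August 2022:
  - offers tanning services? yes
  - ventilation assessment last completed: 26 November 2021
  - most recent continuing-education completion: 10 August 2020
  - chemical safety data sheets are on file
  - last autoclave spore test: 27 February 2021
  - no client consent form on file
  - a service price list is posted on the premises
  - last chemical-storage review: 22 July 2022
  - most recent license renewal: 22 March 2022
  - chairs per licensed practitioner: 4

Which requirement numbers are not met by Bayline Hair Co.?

1. chemical safety data sheets present → met
2. service price list present → met
3. ventilation assessment 264 days ago vs limit 270 → met
4. chairs per licensed practitioner 4 ≤ 4 → met
5. autoclave spore test 536 days ago vs limit 730 → met
6. chemical-storage review 26 days ago vs limit 30 → met
7. client consent form absent → not met
8. license renewal 148 days ago vs limit 180 → met
9. condition 'offers tanning services' holds; continuing-education completion 737 days ago vs limit 730 → not met
Not met: 7, 9

7, 9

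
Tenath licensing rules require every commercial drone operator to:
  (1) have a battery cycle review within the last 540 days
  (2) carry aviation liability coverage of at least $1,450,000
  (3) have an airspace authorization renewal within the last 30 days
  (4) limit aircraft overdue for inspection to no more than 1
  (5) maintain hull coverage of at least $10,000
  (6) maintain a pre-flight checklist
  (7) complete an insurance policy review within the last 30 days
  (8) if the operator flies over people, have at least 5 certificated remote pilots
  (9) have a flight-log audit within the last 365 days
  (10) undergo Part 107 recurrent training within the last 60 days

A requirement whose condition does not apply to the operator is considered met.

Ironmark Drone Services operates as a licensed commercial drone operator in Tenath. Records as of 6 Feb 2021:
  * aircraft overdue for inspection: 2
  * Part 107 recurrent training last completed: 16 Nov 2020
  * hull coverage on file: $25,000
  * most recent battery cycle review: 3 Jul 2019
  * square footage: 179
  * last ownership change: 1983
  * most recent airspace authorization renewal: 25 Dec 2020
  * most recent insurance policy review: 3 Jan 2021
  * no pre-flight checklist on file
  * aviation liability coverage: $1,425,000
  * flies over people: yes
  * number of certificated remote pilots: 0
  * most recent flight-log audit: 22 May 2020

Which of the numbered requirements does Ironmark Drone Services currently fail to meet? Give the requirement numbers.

1. battery cycle review 584 days ago vs limit 540 → not met
2. aviation liability coverage $1,425,000 < $1,450,000 → not met
3. airspace authorization renewal 43 days ago vs limit 30 → not met
4. aircraft overdue for inspection 2 > 1 → not met
5. hull coverage $25,000 ≥ $10,000 → met
6. pre-flight checklist absent → not met
7. insurance policy review 34 days ago vs limit 30 → not met
8. condition 'flies over people' holds; certificated remote pilots 0 < 5 → not met
9. flight-log audit 260 days ago vs limit 365 → met
10. Part 107 recurrent training 82 days ago vs limit 60 → not met
Not met: 1, 2, 3, 4, 6, 7, 8, 10

1, 2, 3, 4, 6, 7, 8, 10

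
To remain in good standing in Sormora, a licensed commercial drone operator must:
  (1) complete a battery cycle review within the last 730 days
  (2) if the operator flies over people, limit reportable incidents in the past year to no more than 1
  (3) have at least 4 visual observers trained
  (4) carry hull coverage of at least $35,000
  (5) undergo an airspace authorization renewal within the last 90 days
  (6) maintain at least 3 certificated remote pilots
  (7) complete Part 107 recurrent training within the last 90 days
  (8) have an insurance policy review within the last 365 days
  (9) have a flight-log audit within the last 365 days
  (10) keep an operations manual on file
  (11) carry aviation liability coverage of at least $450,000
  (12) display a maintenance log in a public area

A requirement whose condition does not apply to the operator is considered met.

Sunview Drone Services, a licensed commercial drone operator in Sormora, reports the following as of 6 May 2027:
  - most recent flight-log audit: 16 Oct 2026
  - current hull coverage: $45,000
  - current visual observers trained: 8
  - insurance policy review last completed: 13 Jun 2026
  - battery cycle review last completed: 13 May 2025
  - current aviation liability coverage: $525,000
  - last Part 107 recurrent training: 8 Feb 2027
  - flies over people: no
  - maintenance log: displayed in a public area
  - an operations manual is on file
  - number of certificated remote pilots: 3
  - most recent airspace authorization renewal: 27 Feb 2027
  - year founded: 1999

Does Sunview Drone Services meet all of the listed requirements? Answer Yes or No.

Yes

1. battery cycle review 723 days ago vs limit 730 → met
2. condition 'flies over people' does not hold → requirement n/a → met
3. visual observers trained 8 ≥ 4 → met
4. hull coverage $45,000 ≥ $35,000 → met
5. airspace authorization renewal 68 days ago vs limit 90 → met
6. certificated remote pilots 3 ≥ 3 → met
7. Part 107 recurrent training 87 days ago vs limit 90 → met
8. insurance policy review 327 days ago vs limit 365 → met
9. flight-log audit 202 days ago vs limit 365 → met
10. operations manual present → met
11. aviation liability coverage $525,000 ≥ $450,000 → met
12. maintenance log present → met
All met.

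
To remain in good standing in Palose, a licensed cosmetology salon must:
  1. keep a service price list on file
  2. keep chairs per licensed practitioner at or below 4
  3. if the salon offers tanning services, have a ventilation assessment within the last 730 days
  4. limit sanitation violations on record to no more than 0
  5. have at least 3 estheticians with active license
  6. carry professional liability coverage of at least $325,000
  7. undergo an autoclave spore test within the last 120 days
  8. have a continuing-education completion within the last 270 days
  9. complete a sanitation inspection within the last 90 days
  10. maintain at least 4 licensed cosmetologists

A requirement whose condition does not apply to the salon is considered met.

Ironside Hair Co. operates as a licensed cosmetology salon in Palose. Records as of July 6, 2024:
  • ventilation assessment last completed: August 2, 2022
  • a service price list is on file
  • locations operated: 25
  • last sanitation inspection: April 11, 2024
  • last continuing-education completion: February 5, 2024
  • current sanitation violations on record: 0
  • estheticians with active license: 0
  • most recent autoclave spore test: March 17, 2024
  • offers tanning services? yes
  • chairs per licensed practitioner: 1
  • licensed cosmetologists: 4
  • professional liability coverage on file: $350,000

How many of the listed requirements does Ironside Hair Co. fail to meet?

1. service price list present → met
2. chairs per licensed practitioner 1 ≤ 4 → met
3. condition 'offers tanning services' holds; ventilation assessment 704 days ago vs limit 730 → met
4. sanitation violations on record 0 ≤ 0 → met
5. estheticians with active license 0 < 3 → not met
6. professional liability coverage $350,000 ≥ $325,000 → met
7. autoclave spore test 111 days ago vs limit 120 → met
8. continuing-education completion 152 days ago vs limit 270 → met
9. sanitation inspection 86 days ago vs limit 90 → met
10. licensed cosmetologists 4 ≥ 4 → met
Not met: 1 of 10

1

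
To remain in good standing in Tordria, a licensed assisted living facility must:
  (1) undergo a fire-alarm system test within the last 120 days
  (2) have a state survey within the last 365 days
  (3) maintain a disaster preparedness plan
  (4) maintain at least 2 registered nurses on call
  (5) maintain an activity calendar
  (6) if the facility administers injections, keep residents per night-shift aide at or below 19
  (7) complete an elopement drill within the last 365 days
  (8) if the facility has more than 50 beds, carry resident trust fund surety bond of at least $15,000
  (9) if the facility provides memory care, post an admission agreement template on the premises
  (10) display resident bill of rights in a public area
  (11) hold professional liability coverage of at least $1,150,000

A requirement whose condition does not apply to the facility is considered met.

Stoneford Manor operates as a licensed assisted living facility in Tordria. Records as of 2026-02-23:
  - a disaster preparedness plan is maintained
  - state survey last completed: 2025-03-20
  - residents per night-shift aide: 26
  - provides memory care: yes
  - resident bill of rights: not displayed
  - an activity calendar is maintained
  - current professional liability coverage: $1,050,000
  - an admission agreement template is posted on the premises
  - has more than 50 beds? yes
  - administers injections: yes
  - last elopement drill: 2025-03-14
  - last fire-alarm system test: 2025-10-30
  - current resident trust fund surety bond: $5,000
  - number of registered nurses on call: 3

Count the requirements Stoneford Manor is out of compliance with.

4

1. fire-alarm system test 116 days ago vs limit 120 → met
2. state survey 340 days ago vs limit 365 → met
3. disaster preparedness plan present → met
4. registered nurses on call 3 ≥ 2 → met
5. activity calendar present → met
6. condition 'administers injections' holds; residents per night-shift aide 26 > 19 → not met
7. elopement drill 346 days ago vs limit 365 → met
8. condition 'has more than 50 beds' holds; resident trust fund surety bond $5,000 < $15,000 → not met
9. condition 'provides memory care' holds; admission agreement template present → met
10. resident bill of rights absent → not met
11. professional liability coverage $1,050,000 < $1,150,000 → not met
Not met: 4 of 11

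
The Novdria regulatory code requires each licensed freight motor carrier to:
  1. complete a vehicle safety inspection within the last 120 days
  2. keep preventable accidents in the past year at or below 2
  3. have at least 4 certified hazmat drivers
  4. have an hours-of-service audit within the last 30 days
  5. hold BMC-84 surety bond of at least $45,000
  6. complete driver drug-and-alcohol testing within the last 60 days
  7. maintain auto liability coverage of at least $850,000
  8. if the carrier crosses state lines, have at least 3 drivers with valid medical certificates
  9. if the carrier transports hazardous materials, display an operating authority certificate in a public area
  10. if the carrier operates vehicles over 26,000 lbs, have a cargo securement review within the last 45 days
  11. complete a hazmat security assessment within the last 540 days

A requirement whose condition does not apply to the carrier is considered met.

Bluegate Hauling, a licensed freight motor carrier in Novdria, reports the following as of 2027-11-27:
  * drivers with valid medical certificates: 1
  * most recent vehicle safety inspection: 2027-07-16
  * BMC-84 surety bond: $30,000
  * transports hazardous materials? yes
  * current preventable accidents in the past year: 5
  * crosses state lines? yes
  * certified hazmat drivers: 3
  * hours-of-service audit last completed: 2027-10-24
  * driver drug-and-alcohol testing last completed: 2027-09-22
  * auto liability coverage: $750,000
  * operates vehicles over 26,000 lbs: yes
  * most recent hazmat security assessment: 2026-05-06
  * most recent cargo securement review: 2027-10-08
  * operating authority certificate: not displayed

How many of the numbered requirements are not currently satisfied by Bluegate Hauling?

1. vehicle safety inspection 134 days ago vs limit 120 → not met
2. preventable accidents in the past year 5 > 2 → not met
3. certified hazmat drivers 3 < 4 → not met
4. hours-of-service audit 34 days ago vs limit 30 → not met
5. BMC-84 surety bond $30,000 < $45,000 → not met
6. driver drug-and-alcohol testing 66 days ago vs limit 60 → not met
7. auto liability coverage $750,000 < $850,000 → not met
8. condition 'crosses state lines' holds; drivers with valid medical certificates 1 < 3 → not met
9. condition 'transports hazardous materials' holds; operating authority certificate absent → not met
10. condition 'operates vehicles over 26,000 lbs' holds; cargo securement review 50 days ago vs limit 45 → not met
11. hazmat security assessment 570 days ago vs limit 540 → not met
Not met: 11 of 11

11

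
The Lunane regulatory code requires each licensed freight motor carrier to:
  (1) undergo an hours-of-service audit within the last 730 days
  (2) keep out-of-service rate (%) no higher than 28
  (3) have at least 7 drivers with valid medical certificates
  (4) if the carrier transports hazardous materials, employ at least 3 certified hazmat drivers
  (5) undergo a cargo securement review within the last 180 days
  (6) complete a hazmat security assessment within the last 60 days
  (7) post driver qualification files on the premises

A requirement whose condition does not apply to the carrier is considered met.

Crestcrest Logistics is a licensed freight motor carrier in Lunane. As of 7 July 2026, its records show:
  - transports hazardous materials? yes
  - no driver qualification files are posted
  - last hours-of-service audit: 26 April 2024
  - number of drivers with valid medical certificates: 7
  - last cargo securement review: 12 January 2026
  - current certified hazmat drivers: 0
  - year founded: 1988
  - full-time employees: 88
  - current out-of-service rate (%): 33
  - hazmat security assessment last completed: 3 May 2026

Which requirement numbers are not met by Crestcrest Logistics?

1, 2, 4, 6, 7

1. hours-of-service audit 802 days ago vs limit 730 → not met
2. out-of-service rate (%) 33 > 28 → not met
3. drivers with valid medical certificates 7 ≥ 7 → met
4. condition 'transports hazardous materials' holds; certified hazmat drivers 0 < 3 → not met
5. cargo securement review 176 days ago vs limit 180 → met
6. hazmat security assessment 65 days ago vs limit 60 → not met
7. driver qualification files absent → not met
Not met: 1, 2, 4, 6, 7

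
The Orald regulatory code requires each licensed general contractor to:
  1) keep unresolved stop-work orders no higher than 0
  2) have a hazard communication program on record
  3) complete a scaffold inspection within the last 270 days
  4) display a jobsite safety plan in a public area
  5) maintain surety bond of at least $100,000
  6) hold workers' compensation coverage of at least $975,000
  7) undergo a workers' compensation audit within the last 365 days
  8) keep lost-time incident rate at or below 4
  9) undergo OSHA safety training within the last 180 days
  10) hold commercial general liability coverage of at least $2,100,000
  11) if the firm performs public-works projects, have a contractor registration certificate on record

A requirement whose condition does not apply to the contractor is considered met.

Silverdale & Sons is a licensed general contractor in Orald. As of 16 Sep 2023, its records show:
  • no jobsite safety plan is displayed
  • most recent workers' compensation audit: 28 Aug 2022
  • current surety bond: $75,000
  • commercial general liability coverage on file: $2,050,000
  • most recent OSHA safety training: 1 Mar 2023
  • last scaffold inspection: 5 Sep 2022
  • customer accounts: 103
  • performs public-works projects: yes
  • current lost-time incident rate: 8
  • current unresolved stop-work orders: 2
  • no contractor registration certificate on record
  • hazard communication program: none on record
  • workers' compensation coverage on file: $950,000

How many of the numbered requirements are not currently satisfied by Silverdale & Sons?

1. unresolved stop-work orders 2 > 0 → not met
2. hazard communication program absent → not met
3. scaffold inspection 376 days ago vs limit 270 → not met
4. jobsite safety plan absent → not met
5. surety bond $75,000 < $100,000 → not met
6. workers' compensation coverage $950,000 < $975,000 → not met
7. workers' compensation audit 384 days ago vs limit 365 → not met
8. lost-time incident rate 8 > 4 → not met
9. OSHA safety training 199 days ago vs limit 180 → not met
10. commercial general liability coverage $2,050,000 < $2,100,000 → not met
11. condition 'performs public-works projects' holds; contractor registration certificate absent → not met
Not met: 11 of 11

11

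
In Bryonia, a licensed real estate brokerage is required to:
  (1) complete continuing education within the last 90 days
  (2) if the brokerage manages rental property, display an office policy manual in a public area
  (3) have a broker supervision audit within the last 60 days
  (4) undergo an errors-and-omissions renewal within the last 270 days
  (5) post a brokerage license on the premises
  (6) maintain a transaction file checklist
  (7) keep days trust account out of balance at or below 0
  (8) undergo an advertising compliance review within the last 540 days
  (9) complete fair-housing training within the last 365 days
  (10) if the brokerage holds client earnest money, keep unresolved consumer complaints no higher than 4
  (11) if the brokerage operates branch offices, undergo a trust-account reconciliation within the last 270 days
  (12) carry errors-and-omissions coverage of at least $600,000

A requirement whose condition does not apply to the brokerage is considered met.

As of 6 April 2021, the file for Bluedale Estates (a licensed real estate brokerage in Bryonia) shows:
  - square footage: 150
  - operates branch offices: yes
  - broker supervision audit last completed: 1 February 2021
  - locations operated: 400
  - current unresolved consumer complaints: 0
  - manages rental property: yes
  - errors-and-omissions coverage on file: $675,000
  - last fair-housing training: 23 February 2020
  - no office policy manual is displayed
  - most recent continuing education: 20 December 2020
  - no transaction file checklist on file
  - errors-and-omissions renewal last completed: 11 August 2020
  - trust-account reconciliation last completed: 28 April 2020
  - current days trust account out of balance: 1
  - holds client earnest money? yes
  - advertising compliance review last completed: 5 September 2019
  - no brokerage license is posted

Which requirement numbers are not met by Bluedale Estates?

1, 2, 3, 5, 6, 7, 8, 9, 11

1. continuing education 107 days ago vs limit 90 → not met
2. condition 'manages rental property' holds; office policy manual absent → not met
3. broker supervision audit 64 days ago vs limit 60 → not met
4. errors-and-omissions renewal 238 days ago vs limit 270 → met
5. brokerage license absent → not met
6. transaction file checklist absent → not met
7. days trust account out of balance 1 > 0 → not met
8. advertising compliance review 579 days ago vs limit 540 → not met
9. fair-housing training 408 days ago vs limit 365 → not met
10. condition 'holds client earnest money' holds; unresolved consumer complaints 0 ≤ 4 → met
11. condition 'operates branch offices' holds; trust-account reconciliation 343 days ago vs limit 270 → not met
12. errors-and-omissions coverage $675,000 ≥ $600,000 → met
Not met: 1, 2, 3, 5, 6, 7, 8, 9, 11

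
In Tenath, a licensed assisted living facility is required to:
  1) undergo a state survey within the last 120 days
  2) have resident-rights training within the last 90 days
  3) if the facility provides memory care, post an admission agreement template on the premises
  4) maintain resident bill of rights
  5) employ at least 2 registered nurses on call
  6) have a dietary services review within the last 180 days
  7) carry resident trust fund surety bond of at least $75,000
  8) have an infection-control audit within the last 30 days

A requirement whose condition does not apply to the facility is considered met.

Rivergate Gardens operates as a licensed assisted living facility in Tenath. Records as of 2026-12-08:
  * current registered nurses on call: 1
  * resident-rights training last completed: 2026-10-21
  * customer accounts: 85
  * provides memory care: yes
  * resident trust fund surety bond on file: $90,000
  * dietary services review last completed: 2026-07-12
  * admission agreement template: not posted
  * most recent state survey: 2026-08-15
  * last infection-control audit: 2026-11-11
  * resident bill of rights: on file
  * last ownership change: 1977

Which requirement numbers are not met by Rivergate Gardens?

1. state survey 115 days ago vs limit 120 → met
2. resident-rights training 48 days ago vs limit 90 → met
3. condition 'provides memory care' holds; admission agreement template absent → not met
4. resident bill of rights present → met
5. registered nurses on call 1 < 2 → not met
6. dietary services review 149 days ago vs limit 180 → met
7. resident trust fund surety bond $90,000 ≥ $75,000 → met
8. infection-control audit 27 days ago vs limit 30 → met
Not met: 3, 5

3, 5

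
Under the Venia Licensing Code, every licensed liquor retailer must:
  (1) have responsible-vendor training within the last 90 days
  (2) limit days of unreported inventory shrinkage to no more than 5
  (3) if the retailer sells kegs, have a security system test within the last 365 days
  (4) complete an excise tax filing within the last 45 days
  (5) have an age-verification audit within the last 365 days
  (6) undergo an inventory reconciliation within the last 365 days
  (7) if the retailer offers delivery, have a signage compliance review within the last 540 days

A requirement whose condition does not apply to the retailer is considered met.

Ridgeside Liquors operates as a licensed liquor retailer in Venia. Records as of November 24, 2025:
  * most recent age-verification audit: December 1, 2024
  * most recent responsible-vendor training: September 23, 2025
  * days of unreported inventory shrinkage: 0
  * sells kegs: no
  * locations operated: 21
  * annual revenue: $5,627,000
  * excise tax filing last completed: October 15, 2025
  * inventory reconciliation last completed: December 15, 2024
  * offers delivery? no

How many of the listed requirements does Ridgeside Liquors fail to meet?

0

1. responsible-vendor training 62 days ago vs limit 90 → met
2. days of unreported inventory shrinkage 0 ≤ 5 → met
3. condition 'sells kegs' does not hold → requirement n/a → met
4. excise tax filing 40 days ago vs limit 45 → met
5. age-verification audit 358 days ago vs limit 365 → met
6. inventory reconciliation 344 days ago vs limit 365 → met
7. condition 'offers delivery' does not hold → requirement n/a → met
Not met: 0 of 7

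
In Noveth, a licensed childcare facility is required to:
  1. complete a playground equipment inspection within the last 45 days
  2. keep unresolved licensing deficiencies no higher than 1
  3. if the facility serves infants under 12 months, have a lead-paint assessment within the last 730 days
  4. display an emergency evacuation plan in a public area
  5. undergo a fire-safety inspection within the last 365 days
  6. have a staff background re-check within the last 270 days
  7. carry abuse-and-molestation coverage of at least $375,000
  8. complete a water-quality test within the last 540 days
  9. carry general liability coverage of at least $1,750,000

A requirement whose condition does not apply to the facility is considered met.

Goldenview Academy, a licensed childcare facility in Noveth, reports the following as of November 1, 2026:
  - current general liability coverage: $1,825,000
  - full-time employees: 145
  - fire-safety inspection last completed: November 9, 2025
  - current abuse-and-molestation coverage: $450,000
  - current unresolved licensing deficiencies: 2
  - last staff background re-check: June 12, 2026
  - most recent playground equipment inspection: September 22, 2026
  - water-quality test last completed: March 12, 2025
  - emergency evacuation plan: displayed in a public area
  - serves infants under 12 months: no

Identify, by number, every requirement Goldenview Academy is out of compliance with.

1. playground equipment inspection 40 days ago vs limit 45 → met
2. unresolved licensing deficiencies 2 > 1 → not met
3. condition 'serves infants under 12 months' does not hold → requirement n/a → met
4. emergency evacuation plan present → met
5. fire-safety inspection 357 days ago vs limit 365 → met
6. staff background re-check 142 days ago vs limit 270 → met
7. abuse-and-molestation coverage $450,000 ≥ $375,000 → met
8. water-quality test 599 days ago vs limit 540 → not met
9. general liability coverage $1,825,000 ≥ $1,750,000 → met
Not met: 2, 8

2, 8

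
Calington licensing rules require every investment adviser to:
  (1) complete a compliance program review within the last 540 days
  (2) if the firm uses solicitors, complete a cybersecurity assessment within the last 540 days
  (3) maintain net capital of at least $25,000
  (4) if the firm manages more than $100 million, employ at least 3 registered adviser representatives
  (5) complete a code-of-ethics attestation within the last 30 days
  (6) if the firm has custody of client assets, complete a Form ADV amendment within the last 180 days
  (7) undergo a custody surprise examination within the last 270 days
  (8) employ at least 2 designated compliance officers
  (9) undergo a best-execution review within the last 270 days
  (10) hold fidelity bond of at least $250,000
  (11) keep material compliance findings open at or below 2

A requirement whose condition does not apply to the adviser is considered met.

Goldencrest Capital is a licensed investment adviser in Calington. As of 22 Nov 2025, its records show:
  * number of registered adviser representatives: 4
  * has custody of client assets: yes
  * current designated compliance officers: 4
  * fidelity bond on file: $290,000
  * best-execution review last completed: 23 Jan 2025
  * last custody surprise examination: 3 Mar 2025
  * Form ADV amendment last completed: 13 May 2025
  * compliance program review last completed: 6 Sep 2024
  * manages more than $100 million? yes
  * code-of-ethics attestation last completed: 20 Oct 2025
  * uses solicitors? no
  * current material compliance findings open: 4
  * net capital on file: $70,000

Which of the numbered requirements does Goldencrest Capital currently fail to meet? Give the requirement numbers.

5, 6, 9, 11

1. compliance program review 442 days ago vs limit 540 → met
2. condition 'uses solicitors' does not hold → requirement n/a → met
3. net capital $70,000 ≥ $25,000 → met
4. condition 'manages more than $100 million' holds; registered adviser representatives 4 ≥ 3 → met
5. code-of-ethics attestation 33 days ago vs limit 30 → not met
6. condition 'has custody of client assets' holds; Form ADV amendment 193 days ago vs limit 180 → not met
7. custody surprise examination 264 days ago vs limit 270 → met
8. designated compliance officers 4 ≥ 2 → met
9. best-execution review 303 days ago vs limit 270 → not met
10. fidelity bond $290,000 ≥ $250,000 → met
11. material compliance findings open 4 > 2 → not met
Not met: 5, 6, 9, 11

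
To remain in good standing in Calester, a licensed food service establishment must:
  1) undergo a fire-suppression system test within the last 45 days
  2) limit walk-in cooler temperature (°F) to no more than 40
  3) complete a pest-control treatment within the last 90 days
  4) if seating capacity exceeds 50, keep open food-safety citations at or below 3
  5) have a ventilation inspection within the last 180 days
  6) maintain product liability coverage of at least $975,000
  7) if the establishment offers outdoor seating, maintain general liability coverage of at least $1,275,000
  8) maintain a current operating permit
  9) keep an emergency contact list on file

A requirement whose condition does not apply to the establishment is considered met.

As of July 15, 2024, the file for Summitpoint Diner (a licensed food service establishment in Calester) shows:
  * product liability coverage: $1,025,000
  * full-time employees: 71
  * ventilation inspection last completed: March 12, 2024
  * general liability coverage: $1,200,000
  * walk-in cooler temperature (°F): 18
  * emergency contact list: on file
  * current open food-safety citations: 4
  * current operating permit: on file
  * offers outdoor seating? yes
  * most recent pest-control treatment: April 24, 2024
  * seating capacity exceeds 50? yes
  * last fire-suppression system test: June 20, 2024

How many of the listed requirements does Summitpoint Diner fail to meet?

2

1. fire-suppression system test 25 days ago vs limit 45 → met
2. walk-in cooler temperature (°F) 18 ≤ 40 → met
3. pest-control treatment 82 days ago vs limit 90 → met
4. condition 'seating capacity exceeds 50' holds; open food-safety citations 4 > 3 → not met
5. ventilation inspection 125 days ago vs limit 180 → met
6. product liability coverage $1,025,000 ≥ $975,000 → met
7. condition 'offers outdoor seating' holds; general liability coverage $1,200,000 < $1,275,000 → not met
8. current operating permit present → met
9. emergency contact list present → met
Not met: 2 of 9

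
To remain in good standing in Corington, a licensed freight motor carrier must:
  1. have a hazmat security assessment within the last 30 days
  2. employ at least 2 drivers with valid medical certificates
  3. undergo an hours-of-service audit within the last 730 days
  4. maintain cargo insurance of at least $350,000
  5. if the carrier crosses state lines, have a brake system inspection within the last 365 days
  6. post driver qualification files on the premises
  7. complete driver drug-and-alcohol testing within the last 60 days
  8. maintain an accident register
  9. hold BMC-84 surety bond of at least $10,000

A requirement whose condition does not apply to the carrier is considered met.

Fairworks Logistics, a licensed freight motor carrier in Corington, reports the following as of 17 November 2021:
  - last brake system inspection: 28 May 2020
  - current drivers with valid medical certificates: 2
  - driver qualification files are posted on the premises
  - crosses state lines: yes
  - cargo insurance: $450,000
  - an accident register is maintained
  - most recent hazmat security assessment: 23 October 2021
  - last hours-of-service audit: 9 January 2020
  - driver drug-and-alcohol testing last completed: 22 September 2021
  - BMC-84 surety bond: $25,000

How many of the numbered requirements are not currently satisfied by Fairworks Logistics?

1. hazmat security assessment 25 days ago vs limit 30 → met
2. drivers with valid medical certificates 2 ≥ 2 → met
3. hours-of-service audit 678 days ago vs limit 730 → met
4. cargo insurance $450,000 ≥ $350,000 → met
5. condition 'crosses state lines' holds; brake system inspection 538 days ago vs limit 365 → not met
6. driver qualification files present → met
7. driver drug-and-alcohol testing 56 days ago vs limit 60 → met
8. accident register present → met
9. BMC-84 surety bond $25,000 ≥ $10,000 → met
Not met: 1 of 9

1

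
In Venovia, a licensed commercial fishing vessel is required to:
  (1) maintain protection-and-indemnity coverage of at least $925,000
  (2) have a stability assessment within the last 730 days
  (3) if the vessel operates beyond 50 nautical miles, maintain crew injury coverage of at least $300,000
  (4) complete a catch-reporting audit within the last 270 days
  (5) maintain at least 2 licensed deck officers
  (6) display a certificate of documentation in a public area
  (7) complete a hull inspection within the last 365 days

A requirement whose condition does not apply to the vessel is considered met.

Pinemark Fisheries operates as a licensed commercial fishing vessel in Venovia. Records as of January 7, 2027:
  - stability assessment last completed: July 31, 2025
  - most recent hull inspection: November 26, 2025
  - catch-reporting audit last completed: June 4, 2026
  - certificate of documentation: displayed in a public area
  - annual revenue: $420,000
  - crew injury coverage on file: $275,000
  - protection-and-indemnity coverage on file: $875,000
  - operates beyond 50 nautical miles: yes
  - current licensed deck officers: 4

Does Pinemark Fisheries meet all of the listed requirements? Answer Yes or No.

1. protection-and-indemnity coverage $875,000 < $925,000 → not met
2. stability assessment 525 days ago vs limit 730 → met
3. condition 'operates beyond 50 nautical miles' holds; crew injury coverage $275,000 < $300,000 → not met
4. catch-reporting audit 217 days ago vs limit 270 → met
5. licensed deck officers 4 ≥ 2 → met
6. certificate of documentation present → met
7. hull inspection 407 days ago vs limit 365 → not met
Not met: 1, 3, 7

No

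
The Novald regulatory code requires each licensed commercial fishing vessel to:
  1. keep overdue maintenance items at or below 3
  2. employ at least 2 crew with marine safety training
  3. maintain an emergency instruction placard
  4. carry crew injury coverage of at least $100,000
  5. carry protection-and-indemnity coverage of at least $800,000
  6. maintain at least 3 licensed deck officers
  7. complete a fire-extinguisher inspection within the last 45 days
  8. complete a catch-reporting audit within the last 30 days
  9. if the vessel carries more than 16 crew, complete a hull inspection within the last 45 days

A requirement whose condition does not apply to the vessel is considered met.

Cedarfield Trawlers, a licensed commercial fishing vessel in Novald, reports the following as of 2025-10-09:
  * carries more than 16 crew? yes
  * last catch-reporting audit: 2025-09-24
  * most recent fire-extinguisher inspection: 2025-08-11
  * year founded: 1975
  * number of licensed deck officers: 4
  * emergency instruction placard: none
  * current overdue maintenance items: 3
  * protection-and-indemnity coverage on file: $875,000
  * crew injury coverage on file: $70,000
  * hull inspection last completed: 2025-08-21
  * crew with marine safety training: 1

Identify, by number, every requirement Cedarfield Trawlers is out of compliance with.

1. overdue maintenance items 3 ≤ 3 → met
2. crew with marine safety training 1 < 2 → not met
3. emergency instruction placard absent → not met
4. crew injury coverage $70,000 < $100,000 → not met
5. protection-and-indemnity coverage $875,000 ≥ $800,000 → met
6. licensed deck officers 4 ≥ 3 → met
7. fire-extinguisher inspection 59 days ago vs limit 45 → not met
8. catch-reporting audit 15 days ago vs limit 30 → met
9. condition 'carries more than 16 crew' holds; hull inspection 49 days ago vs limit 45 → not met
Not met: 2, 3, 4, 7, 9

2, 3, 4, 7, 9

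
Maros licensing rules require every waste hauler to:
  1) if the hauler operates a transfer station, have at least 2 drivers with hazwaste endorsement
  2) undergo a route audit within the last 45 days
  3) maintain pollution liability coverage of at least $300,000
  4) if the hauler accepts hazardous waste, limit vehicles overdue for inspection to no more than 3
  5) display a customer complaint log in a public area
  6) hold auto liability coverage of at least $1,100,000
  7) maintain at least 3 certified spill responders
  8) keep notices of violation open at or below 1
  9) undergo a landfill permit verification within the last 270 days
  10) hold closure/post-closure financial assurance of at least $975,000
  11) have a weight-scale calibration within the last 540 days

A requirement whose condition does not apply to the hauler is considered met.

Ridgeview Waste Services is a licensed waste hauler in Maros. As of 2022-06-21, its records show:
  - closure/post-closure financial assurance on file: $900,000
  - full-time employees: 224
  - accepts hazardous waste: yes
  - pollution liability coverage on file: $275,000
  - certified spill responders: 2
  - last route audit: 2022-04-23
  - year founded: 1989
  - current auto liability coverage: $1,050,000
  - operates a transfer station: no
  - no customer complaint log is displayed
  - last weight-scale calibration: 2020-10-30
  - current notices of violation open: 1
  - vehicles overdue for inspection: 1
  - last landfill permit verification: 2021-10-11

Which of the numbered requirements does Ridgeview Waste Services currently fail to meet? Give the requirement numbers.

2, 3, 5, 6, 7, 10, 11

1. condition 'operates a transfer station' does not hold → requirement n/a → met
2. route audit 59 days ago vs limit 45 → not met
3. pollution liability coverage $275,000 < $300,000 → not met
4. condition 'accepts hazardous waste' holds; vehicles overdue for inspection 1 ≤ 3 → met
5. customer complaint log absent → not met
6. auto liability coverage $1,050,000 < $1,100,000 → not met
7. certified spill responders 2 < 3 → not met
8. notices of violation open 1 ≤ 1 → met
9. landfill permit verification 253 days ago vs limit 270 → met
10. closure/post-closure financial assurance $900,000 < $975,000 → not met
11. weight-scale calibration 599 days ago vs limit 540 → not met
Not met: 2, 3, 5, 6, 7, 10, 11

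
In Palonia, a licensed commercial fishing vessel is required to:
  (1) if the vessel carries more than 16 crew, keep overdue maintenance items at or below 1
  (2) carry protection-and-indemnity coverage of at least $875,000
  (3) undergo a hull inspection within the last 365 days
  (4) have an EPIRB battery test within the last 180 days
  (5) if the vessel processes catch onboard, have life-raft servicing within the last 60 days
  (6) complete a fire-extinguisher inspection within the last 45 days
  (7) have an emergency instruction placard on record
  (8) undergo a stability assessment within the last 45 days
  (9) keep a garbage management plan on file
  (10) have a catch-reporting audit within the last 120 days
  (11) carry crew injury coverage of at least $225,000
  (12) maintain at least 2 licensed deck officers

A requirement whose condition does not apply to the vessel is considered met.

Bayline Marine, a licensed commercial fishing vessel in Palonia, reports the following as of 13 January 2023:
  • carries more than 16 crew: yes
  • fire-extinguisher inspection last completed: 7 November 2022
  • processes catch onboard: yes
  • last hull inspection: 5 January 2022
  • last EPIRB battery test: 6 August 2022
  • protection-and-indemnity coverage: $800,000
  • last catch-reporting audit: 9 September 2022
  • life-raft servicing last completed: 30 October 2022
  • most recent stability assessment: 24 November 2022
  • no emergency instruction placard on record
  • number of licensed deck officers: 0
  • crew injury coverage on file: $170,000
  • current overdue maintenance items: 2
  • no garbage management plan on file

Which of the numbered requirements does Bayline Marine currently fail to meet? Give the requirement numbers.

1. condition 'carries more than 16 crew' holds; overdue maintenance items 2 > 1 → not met
2. protection-and-indemnity coverage $800,000 < $875,000 → not met
3. hull inspection 373 days ago vs limit 365 → not met
4. EPIRB battery test 160 days ago vs limit 180 → met
5. condition 'processes catch onboard' holds; life-raft servicing 75 days ago vs limit 60 → not met
6. fire-extinguisher inspection 67 days ago vs limit 45 → not met
7. emergency instruction placard absent → not met
8. stability assessment 50 days ago vs limit 45 → not met
9. garbage management plan absent → not met
10. catch-reporting audit 126 days ago vs limit 120 → not met
11. crew injury coverage $170,000 < $225,000 → not met
12. licensed deck officers 0 < 2 → not met
Not met: 1, 2, 3, 5, 6, 7, 8, 9, 10, 11, 12

1, 2, 3, 5, 6, 7, 8, 9, 10, 11, 12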